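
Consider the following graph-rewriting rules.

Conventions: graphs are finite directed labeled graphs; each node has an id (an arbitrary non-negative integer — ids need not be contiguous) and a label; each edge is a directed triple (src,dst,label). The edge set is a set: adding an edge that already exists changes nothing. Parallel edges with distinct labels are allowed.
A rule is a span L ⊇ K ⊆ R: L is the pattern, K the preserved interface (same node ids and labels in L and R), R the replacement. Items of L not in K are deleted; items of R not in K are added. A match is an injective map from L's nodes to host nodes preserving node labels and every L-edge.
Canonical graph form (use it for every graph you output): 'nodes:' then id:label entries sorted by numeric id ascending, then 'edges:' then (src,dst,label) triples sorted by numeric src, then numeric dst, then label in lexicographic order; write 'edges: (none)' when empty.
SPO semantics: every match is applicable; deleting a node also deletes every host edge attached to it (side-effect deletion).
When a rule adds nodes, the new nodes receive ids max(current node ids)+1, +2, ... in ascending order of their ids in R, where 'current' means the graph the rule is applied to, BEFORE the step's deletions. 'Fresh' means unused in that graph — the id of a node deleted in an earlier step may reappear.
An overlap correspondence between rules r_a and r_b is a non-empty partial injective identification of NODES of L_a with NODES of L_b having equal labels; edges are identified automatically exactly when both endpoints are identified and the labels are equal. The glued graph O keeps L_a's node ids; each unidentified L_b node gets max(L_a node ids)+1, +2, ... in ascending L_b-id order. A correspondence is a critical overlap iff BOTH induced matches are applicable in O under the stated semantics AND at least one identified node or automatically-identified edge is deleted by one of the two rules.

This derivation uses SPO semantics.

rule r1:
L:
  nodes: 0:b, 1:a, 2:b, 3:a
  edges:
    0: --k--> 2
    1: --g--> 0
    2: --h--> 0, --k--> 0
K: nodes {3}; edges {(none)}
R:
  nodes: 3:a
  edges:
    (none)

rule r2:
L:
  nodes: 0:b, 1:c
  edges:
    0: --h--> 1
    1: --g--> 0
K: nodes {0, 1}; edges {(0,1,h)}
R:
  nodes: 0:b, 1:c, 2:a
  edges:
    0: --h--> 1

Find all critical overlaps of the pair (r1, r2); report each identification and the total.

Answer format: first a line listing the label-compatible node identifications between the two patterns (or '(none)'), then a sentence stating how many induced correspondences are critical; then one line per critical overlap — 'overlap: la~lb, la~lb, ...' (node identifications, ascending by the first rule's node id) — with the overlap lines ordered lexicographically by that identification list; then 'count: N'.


label-compatible node identifications between L(r1) and L(r2): 0~0, 2~0
2 of the induced correspondences are critical overlaps of r1 and r2.
overlap: 0~0
overlap: 2~0
count: 2


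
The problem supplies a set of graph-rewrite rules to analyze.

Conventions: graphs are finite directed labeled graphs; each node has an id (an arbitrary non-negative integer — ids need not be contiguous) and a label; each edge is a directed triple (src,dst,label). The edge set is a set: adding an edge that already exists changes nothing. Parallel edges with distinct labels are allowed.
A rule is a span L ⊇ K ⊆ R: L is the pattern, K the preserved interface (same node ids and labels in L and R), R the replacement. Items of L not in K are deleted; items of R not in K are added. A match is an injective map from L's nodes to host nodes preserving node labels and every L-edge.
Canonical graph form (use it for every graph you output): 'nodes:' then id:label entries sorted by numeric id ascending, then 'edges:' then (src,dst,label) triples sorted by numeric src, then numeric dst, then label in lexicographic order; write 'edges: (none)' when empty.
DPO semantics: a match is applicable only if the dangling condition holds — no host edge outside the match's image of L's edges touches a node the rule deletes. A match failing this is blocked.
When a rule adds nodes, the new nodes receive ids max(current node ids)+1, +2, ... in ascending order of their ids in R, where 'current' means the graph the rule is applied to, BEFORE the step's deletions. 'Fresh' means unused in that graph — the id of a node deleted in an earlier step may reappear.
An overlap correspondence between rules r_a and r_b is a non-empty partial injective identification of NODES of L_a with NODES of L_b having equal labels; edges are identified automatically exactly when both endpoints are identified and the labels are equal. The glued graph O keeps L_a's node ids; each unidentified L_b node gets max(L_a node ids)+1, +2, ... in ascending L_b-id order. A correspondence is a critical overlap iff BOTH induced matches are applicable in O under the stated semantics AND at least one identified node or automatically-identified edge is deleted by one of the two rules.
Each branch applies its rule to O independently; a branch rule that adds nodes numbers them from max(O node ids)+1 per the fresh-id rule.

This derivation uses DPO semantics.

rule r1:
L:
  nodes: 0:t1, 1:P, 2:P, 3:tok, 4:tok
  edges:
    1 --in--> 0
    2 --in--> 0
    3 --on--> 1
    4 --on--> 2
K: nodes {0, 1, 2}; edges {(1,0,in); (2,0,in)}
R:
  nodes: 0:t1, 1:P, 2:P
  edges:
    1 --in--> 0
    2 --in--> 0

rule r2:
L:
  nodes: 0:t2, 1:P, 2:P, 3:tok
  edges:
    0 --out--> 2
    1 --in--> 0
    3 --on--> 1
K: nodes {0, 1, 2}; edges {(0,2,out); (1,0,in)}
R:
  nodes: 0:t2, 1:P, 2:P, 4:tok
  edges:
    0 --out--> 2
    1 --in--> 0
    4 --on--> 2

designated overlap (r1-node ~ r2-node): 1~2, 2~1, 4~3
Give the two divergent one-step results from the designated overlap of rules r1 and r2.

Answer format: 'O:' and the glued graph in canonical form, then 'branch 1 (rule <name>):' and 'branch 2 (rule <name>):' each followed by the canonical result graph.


O:
nodes: 0:t1, 1:P, 2:P, 3:tok, 4:tok, 5:t2
edges: (1,0,in); (2,0,in); (2,5,in); (3,1,on); (4,2,on); (5,1,out)
branch 1 (rule r1):
nodes: 0:t1, 1:P, 2:P, 5:t2
edges: (1,0,in); (2,0,in); (2,5,in); (5,1,out)
branch 2 (rule r2):
nodes: 0:t1, 1:P, 2:P, 3:tok, 5:t2, 6:tok
edges: (1,0,in); (2,0,in); (2,5,in); (3,1,on); (5,1,out); (6,1,on)


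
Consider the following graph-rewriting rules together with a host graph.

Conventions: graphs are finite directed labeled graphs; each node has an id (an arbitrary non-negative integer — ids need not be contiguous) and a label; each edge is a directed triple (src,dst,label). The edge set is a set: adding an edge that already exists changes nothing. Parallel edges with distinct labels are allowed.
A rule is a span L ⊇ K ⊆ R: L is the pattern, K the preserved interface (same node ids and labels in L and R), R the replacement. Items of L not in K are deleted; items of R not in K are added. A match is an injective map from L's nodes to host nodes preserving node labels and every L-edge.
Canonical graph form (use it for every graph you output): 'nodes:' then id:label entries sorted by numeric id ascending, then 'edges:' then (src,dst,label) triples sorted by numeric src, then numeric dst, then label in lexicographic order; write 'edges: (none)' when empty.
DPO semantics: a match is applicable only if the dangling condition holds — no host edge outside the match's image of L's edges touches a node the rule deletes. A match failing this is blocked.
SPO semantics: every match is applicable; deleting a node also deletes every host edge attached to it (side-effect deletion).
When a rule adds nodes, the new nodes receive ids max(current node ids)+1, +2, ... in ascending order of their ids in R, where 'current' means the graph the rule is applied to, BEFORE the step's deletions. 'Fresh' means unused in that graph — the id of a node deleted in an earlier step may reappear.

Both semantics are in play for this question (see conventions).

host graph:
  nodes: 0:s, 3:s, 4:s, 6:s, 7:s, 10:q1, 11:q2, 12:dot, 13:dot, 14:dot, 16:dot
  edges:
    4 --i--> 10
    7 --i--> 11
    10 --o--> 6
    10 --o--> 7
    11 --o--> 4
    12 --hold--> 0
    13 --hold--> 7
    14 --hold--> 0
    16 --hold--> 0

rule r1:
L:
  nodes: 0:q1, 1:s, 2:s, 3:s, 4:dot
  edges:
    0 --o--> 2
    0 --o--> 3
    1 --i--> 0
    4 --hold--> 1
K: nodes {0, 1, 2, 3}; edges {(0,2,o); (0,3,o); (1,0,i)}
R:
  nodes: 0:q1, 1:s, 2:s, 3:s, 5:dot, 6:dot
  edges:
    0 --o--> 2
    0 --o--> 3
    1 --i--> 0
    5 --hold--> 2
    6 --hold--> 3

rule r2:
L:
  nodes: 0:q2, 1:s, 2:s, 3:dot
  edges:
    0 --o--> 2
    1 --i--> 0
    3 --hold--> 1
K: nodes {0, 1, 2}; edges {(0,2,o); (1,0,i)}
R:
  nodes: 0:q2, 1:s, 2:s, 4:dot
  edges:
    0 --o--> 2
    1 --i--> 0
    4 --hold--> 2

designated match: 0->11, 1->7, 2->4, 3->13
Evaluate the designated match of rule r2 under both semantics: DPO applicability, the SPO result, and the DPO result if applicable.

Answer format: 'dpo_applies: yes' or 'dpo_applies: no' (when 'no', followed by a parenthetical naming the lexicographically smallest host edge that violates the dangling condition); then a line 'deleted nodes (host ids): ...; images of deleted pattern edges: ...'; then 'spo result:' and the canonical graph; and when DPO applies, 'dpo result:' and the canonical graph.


dpo_applies: yes
deleted nodes (host ids): 13; images of deleted pattern edges: (13,7,hold)
spo result:
nodes: 0:s, 3:s, 4:s, 6:s, 7:s, 10:q1, 11:q2, 12:dot, 14:dot, 16:dot, 17:dot
edges: (4,10,i); (7,11,i); (10,6,o); (10,7,o); (11,4,o); (12,0,hold); (14,0,hold); (16,0,hold); (17,4,hold)
dpo result:
nodes: 0:s, 3:s, 4:s, 6:s, 7:s, 10:q1, 11:q2, 12:dot, 14:dot, 16:dot, 17:dot
edges: (4,10,i); (7,11,i); (10,6,o); (10,7,o); (11,4,o); (12,0,hold); (14,0,hold); (16,0,hold); (17,4,hold)


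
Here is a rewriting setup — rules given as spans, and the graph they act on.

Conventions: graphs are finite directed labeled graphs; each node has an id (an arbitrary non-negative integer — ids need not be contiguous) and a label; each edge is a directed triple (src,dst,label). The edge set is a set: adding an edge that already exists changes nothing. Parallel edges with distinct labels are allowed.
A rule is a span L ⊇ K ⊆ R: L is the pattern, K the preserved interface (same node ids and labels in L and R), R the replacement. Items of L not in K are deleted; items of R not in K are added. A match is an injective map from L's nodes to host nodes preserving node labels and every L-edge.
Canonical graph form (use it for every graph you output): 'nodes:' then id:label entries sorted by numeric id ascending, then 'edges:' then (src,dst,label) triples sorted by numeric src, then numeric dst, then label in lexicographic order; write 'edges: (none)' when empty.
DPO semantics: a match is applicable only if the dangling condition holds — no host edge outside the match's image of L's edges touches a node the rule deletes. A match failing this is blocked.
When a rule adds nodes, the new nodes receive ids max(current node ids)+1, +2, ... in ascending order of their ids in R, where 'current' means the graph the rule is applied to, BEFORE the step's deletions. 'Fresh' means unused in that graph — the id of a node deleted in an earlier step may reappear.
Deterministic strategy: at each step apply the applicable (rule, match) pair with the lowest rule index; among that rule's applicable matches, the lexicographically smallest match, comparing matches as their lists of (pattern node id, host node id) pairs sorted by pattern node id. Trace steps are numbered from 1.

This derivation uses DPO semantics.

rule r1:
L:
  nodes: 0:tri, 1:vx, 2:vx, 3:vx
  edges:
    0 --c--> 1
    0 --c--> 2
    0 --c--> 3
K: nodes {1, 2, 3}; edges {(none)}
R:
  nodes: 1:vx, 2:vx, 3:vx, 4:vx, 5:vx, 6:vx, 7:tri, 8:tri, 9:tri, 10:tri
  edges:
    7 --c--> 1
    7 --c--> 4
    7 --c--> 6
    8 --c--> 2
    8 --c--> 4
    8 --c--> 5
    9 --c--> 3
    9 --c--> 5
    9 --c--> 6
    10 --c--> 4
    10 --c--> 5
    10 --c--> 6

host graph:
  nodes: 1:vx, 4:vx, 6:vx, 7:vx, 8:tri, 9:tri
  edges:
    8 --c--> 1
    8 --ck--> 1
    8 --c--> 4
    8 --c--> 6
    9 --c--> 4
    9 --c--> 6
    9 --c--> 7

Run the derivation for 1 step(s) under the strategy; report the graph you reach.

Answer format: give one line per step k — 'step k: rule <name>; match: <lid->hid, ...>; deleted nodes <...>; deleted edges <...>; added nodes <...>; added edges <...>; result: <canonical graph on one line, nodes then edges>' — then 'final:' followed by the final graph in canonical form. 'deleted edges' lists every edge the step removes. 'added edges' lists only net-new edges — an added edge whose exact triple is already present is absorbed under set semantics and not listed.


step 1: rule r1; match: 0->9, 1->4, 2->6, 3->7; deleted nodes 9; deleted edges (9,4,c); (9,6,c); (9,7,c); added nodes 10, 11, 12, 13, 14, 15, 16; added edges (13,4,c); (13,10,c); (13,12,c); (14,6,c); (14,10,c); (14,11,c); (15,7,c); (15,11,c); (15,12,c); (16,10,c); (16,11,c); (16,12,c); result: nodes: 1:vx, 4:vx, 6:vx, 7:vx, 8:tri, 10:vx, 11:vx, 12:vx, 13:tri, 14:tri, 15:tri, 16:tri edges: (8,1,c); (8,1,ck); (8,4,c); (8,6,c); (13,4,c); (13,10,c); (13,12,c); (14,6,c); (14,10,c); (14,11,c); (15,7,c); (15,11,c); (15,12,c); (16,10,c); (16,11,c); (16,12,c)
final:
nodes: 1:vx, 4:vx, 6:vx, 7:vx, 8:tri, 10:vx, 11:vx, 12:vx, 13:tri, 14:tri, 15:tri, 16:tri
edges: (8,1,c); (8,1,ck); (8,4,c); (8,6,c); (13,4,c); (13,10,c); (13,12,c); (14,6,c); (14,10,c); (14,11,c); (15,7,c); (15,11,c); (15,12,c); (16,10,c); (16,11,c); (16,12,c)


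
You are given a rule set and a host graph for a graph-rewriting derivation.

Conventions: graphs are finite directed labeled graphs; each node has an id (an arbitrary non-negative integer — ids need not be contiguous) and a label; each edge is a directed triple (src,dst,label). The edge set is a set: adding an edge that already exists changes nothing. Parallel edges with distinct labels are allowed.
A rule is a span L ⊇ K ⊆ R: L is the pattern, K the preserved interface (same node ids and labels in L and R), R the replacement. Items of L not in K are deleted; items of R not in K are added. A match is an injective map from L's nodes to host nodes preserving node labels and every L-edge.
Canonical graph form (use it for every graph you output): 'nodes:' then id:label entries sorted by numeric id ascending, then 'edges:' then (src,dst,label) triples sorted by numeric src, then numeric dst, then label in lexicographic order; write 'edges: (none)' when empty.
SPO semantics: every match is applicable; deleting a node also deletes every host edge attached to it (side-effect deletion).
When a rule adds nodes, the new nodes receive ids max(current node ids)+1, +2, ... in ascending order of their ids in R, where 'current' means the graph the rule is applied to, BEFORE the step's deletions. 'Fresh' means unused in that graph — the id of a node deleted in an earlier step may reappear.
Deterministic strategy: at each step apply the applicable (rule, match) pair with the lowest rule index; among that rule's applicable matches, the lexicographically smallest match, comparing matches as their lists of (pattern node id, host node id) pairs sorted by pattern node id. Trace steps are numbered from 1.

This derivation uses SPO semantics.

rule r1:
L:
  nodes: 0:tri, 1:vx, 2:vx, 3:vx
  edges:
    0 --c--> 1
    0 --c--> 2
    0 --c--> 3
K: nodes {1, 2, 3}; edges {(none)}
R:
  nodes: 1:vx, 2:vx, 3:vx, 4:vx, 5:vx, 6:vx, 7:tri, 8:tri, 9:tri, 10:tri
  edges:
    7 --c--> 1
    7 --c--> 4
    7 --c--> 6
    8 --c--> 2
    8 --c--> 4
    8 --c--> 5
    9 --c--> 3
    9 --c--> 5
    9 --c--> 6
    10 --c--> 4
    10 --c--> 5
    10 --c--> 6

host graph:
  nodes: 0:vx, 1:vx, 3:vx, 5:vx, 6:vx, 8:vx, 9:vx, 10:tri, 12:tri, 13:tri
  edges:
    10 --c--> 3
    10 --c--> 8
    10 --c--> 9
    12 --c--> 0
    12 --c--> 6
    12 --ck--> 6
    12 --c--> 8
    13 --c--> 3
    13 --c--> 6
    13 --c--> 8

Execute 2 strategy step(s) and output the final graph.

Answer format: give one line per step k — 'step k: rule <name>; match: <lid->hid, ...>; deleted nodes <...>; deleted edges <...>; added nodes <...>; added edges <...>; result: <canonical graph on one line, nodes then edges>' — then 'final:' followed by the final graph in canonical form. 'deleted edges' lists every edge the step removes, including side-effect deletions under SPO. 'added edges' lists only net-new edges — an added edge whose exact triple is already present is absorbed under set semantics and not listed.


step 1: rule r1; match: 0->10, 1->3, 2->8, 3->9; deleted nodes 10; deleted edges (10,3,c); (10,8,c); (10,9,c); added nodes 14, 15, 16, 17, 18, 19, 20; added edges (17,3,c); (17,14,c); (17,16,c); (18,8,c); (18,14,c); (18,15,c); (19,9,c); (19,15,c); (19,16,c); (20,14,c); (20,15,c); (20,16,c); result: nodes: 0:vx, 1:vx, 3:vx, 5:vx, 6:vx, 8:vx, 9:vx, 12:tri, 13:tri, 14:vx, 15:vx, 16:vx, 17:tri, 18:tri, 19:tri, 20:tri edges: (12,0,c); (12,6,c); (12,6,ck); (12,8,c); (13,3,c); (13,6,c); (13,8,c); (17,3,c); (17,14,c); (17,16,c); (18,8,c); (18,14,c); (18,15,c); (19,9,c); (19,15,c); (19,16,c); (20,14,c); (20,15,c); (20,16,c)
step 2: rule r1; match: 0->12, 1->0, 2->6, 3->8; deleted nodes 12; deleted edges (12,0,c); (12,6,c); (12,6,ck); (12,8,c); added nodes 21, 22, 23, 24, 25, 26, 27; added edges (24,0,c); (24,21,c); (24,23,c); (25,6,c); (25,21,c); (25,22,c); (26,8,c); (26,22,c); (26,23,c); (27,21,c); (27,22,c); (27,23,c); result: nodes: 0:vx, 1:vx, 3:vx, 5:vx, 6:vx, 8:vx, 9:vx, 13:tri, 14:vx, 15:vx, 16:vx, 17:tri, 18:tri, 19:tri, 20:tri, 21:vx, 22:vx, 23:vx, 24:tri, 25:tri, 26:tri, 27:tri edges: (13,3,c); (13,6,c); (13,8,c); (17,3,c); (17,14,c); (17,16,c); (18,8,c); (18,14,c); (18,15,c); (19,9,c); (19,15,c); (19,16,c); (20,14,c); (20,15,c); (20,16,c); (24,0,c); (24,21,c); (24,23,c); (25,6,c); (25,21,c); (25,22,c); (26,8,c); (26,22,c); (26,23,c); (27,21,c); (27,22,c); (27,23,c)
final:
nodes: 0:vx, 1:vx, 3:vx, 5:vx, 6:vx, 8:vx, 9:vx, 13:tri, 14:vx, 15:vx, 16:vx, 17:tri, 18:tri, 19:tri, 20:tri, 21:vx, 22:vx, 23:vx, 24:tri, 25:tri, 26:tri, 27:tri
edges: (13,3,c); (13,6,c); (13,8,c); (17,3,c); (17,14,c); (17,16,c); (18,8,c); (18,14,c); (18,15,c); (19,9,c); (19,15,c); (19,16,c); (20,14,c); (20,15,c); (20,16,c); (24,0,c); (24,21,c); (24,23,c); (25,6,c); (25,21,c); (25,22,c); (26,8,c); (26,22,c); (26,23,c); (27,21,c); (27,22,c); (27,23,c)


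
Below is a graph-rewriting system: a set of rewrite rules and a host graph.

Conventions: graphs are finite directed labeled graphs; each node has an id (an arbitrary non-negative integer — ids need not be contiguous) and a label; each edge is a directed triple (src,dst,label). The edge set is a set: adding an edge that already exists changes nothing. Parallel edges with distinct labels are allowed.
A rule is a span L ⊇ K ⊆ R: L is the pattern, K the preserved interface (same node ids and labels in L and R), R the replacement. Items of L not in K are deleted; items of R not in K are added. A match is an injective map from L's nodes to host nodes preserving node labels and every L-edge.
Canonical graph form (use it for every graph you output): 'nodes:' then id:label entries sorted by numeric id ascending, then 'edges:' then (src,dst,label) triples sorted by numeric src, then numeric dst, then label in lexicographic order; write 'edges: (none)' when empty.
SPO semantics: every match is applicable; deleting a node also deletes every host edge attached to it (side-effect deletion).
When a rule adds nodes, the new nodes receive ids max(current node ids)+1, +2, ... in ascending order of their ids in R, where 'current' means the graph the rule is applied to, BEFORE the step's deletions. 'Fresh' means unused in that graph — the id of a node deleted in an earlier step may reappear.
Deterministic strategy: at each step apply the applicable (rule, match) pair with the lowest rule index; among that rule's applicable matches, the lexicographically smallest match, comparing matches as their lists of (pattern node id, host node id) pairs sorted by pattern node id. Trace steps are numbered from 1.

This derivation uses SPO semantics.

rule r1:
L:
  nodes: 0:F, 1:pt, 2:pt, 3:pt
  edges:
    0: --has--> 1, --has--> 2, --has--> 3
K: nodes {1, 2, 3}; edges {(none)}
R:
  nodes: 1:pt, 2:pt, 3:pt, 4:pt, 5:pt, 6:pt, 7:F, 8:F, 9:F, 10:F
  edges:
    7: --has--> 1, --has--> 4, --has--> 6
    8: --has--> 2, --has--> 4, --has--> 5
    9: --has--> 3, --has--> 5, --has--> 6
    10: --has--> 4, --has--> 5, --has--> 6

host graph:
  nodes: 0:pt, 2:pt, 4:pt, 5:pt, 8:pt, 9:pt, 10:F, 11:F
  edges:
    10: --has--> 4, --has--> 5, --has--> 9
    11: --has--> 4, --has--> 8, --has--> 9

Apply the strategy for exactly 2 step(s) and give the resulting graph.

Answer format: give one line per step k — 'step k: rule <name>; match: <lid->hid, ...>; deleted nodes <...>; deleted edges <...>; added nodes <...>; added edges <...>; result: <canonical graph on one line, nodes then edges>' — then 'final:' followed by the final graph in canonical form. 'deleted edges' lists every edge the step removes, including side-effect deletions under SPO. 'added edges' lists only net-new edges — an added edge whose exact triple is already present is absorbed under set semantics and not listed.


step 1: rule r1; match: 0->10, 1->4, 2->5, 3->9; deleted nodes 10; deleted edges (10,4,has); (10,5,has); (10,9,has); added nodes 12, 13, 14, 15, 16, 17, 18; added edges (15,4,has); (15,12,has); (15,14,has); (16,5,has); (16,12,has); (16,13,has); (17,9,has); (17,13,has); (17,14,has); (18,12,has); (18,13,has); (18,14,has); result: nodes: 0:pt, 2:pt, 4:pt, 5:pt, 8:pt, 9:pt, 11:F, 12:pt, 13:pt, 14:pt, 15:F, 16:F, 17:F, 18:F edges: (11,4,has); (11,8,has); (11,9,has); (15,4,has); (15,12,has); (15,14,has); (16,5,has); (16,12,has); (16,13,has); (17,9,has); (17,13,has); (17,14,has); (18,12,has); (18,13,has); (18,14,has)
step 2: rule r1; match: 0->11, 1->4, 2->8, 3->9; deleted nodes 11; deleted edges (11,4,has); (11,8,has); (11,9,has); added nodes 19, 20, 21, 22, 23, 24, 25; added edges (22,4,has); (22,19,has); (22,21,has); (23,8,has); (23,19,has); (23,20,has); (24,9,has); (24,20,has); (24,21,has); (25,19,has); (25,20,has); (25,21,has); result: nodes: 0:pt, 2:pt, 4:pt, 5:pt, 8:pt, 9:pt, 12:pt, 13:pt, 14:pt, 15:F, 16:F, 17:F, 18:F, 19:pt, 20:pt, 21:pt, 22:F, 23:F, 24:F, 25:F edges: (15,4,has); (15,12,has); (15,14,has); (16,5,has); (16,12,has); (16,13,has); (17,9,has); (17,13,has); (17,14,has); (18,12,has); (18,13,has); (18,14,has); (22,4,has); (22,19,has); (22,21,has); (23,8,has); (23,19,has); (23,20,has); (24,9,has); (24,20,has); (24,21,has); (25,19,has); (25,20,has); (25,21,has)
final:
nodes: 0:pt, 2:pt, 4:pt, 5:pt, 8:pt, 9:pt, 12:pt, 13:pt, 14:pt, 15:F, 16:F, 17:F, 18:F, 19:pt, 20:pt, 21:pt, 22:F, 23:F, 24:F, 25:F
edges: (15,4,has); (15,12,has); (15,14,has); (16,5,has); (16,12,has); (16,13,has); (17,9,has); (17,13,has); (17,14,has); (18,12,has); (18,13,has); (18,14,has); (22,4,has); (22,19,has); (22,21,has); (23,8,has); (23,19,has); (23,20,has); (24,9,has); (24,20,has); (24,21,has); (25,19,has); (25,20,has); (25,21,has)


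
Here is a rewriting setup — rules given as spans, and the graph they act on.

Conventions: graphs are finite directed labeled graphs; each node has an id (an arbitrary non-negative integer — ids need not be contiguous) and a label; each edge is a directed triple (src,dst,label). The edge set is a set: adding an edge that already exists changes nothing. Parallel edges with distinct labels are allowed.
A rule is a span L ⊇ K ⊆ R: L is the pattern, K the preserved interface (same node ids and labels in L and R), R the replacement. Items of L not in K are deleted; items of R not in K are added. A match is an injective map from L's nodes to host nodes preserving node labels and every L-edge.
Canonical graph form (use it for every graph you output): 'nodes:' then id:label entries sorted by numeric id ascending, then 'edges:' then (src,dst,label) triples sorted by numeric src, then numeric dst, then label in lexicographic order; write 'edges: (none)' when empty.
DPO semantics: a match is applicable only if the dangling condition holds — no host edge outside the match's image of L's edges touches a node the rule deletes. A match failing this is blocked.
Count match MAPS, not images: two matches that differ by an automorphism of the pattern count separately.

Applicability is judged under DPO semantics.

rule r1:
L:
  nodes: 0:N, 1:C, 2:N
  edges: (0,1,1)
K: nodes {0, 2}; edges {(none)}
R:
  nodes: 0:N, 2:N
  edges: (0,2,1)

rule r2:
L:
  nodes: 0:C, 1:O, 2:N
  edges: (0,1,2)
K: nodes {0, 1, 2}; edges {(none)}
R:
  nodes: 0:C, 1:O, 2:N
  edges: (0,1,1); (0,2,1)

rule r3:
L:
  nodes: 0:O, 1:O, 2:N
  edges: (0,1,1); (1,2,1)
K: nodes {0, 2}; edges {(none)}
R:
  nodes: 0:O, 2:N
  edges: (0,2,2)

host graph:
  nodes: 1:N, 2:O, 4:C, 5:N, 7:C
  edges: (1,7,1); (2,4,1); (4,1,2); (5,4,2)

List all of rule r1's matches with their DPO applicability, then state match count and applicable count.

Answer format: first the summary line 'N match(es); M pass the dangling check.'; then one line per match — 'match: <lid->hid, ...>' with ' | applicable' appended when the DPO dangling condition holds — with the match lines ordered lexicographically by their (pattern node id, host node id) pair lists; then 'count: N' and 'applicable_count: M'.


1 match(es); 1 pass the dangling check.
match: 0->1, 1->7, 2->5 | applicable
count: 1
applicable_count: 1


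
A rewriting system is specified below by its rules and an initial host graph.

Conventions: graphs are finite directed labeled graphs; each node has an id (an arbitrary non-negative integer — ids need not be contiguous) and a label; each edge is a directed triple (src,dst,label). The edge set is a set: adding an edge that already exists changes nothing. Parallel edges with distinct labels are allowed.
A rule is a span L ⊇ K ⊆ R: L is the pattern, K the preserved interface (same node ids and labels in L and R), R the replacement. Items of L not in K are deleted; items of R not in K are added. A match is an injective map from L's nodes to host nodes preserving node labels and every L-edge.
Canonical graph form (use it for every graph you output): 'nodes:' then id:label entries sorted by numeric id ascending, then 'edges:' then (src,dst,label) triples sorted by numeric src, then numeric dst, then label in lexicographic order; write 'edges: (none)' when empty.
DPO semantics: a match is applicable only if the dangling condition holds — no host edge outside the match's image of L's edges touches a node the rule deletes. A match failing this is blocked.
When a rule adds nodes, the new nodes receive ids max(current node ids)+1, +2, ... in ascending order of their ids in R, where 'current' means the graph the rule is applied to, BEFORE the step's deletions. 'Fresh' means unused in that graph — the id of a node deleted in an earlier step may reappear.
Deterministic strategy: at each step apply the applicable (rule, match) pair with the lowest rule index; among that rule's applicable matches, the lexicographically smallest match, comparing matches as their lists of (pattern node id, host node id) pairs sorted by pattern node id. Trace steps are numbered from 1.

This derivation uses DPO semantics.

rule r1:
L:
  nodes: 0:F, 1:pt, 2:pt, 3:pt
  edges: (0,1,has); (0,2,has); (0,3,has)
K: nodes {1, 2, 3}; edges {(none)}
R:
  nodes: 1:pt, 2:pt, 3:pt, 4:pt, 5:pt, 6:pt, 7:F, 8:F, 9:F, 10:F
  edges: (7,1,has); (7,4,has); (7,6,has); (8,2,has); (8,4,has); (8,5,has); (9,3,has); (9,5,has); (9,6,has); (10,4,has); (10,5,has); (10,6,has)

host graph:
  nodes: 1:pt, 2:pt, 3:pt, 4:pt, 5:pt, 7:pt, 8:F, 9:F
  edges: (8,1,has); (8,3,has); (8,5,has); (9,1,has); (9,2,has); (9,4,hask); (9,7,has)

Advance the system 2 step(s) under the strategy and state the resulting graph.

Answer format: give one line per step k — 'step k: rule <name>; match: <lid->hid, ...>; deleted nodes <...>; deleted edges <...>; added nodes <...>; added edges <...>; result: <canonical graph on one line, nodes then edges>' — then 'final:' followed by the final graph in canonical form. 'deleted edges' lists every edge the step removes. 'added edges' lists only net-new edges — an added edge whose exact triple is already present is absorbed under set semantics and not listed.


step 1: rule r1; match: 0->8, 1->1, 2->3, 3->5; deleted nodes 8; deleted edges (8,1,has); (8,3,has); (8,5,has); added nodes 10, 11, 12, 13, 14, 15, 16; added edges (13,1,has); (13,10,has); (13,12,has); (14,3,has); (14,10,has); (14,11,has); (15,5,has); (15,11,has); (15,12,has); (16,10,has); (16,11,has); (16,12,has); result: nodes: 1:pt, 2:pt, 3:pt, 4:pt, 5:pt, 7:pt, 9:F, 10:pt, 11:pt, 12:pt, 13:F, 14:F, 15:F, 16:F edges: (9,1,has); (9,2,has); (9,4,hask); (9,7,has); (13,1,has); (13,10,has); (13,12,has); (14,3,has); (14,10,has); (14,11,has); (15,5,has); (15,11,has); (15,12,has); (16,10,has); (16,11,has); (16,12,has)
step 2: rule r1; match: 0->13, 1->1, 2->10, 3->12; deleted nodes 13; deleted edges (13,1,has); (13,10,has); (13,12,has); added nodes 17, 18, 19, 20, 21, 22, 23; added edges (20,1,has); (20,17,has); (20,19,has); (21,10,has); (21,17,has); (21,18,has); (22,12,has); (22,18,has); (22,19,has); (23,17,has); (23,18,has); (23,19,has); result: nodes: 1:pt, 2:pt, 3:pt, 4:pt, 5:pt, 7:pt, 9:F, 10:pt, 11:pt, 12:pt, 14:F, 15:F, 16:F, 17:pt, 18:pt, 19:pt, 20:F, 21:F, 22:F, 23:F edges: (9,1,has); (9,2,has); (9,4,hask); (9,7,has); (14,3,has); (14,10,has); (14,11,has); (15,5,has); (15,11,has); (15,12,has); (16,10,has); (16,11,has); (16,12,has); (20,1,has); (20,17,has); (20,19,has); (21,10,has); (21,17,has); (21,18,has); (22,12,has); (22,18,has); (22,19,has); (23,17,has); (23,18,has); (23,19,has)
final:
nodes: 1:pt, 2:pt, 3:pt, 4:pt, 5:pt, 7:pt, 9:F, 10:pt, 11:pt, 12:pt, 14:F, 15:F, 16:F, 17:pt, 18:pt, 19:pt, 20:F, 21:F, 22:F, 23:F
edges: (9,1,has); (9,2,has); (9,4,hask); (9,7,has); (14,3,has); (14,10,has); (14,11,has); (15,5,has); (15,11,has); (15,12,has); (16,10,has); (16,11,has); (16,12,has); (20,1,has); (20,17,has); (20,19,has); (21,10,has); (21,17,has); (21,18,has); (22,12,has); (22,18,has); (22,19,has); (23,17,has); (23,18,has); (23,19,has)


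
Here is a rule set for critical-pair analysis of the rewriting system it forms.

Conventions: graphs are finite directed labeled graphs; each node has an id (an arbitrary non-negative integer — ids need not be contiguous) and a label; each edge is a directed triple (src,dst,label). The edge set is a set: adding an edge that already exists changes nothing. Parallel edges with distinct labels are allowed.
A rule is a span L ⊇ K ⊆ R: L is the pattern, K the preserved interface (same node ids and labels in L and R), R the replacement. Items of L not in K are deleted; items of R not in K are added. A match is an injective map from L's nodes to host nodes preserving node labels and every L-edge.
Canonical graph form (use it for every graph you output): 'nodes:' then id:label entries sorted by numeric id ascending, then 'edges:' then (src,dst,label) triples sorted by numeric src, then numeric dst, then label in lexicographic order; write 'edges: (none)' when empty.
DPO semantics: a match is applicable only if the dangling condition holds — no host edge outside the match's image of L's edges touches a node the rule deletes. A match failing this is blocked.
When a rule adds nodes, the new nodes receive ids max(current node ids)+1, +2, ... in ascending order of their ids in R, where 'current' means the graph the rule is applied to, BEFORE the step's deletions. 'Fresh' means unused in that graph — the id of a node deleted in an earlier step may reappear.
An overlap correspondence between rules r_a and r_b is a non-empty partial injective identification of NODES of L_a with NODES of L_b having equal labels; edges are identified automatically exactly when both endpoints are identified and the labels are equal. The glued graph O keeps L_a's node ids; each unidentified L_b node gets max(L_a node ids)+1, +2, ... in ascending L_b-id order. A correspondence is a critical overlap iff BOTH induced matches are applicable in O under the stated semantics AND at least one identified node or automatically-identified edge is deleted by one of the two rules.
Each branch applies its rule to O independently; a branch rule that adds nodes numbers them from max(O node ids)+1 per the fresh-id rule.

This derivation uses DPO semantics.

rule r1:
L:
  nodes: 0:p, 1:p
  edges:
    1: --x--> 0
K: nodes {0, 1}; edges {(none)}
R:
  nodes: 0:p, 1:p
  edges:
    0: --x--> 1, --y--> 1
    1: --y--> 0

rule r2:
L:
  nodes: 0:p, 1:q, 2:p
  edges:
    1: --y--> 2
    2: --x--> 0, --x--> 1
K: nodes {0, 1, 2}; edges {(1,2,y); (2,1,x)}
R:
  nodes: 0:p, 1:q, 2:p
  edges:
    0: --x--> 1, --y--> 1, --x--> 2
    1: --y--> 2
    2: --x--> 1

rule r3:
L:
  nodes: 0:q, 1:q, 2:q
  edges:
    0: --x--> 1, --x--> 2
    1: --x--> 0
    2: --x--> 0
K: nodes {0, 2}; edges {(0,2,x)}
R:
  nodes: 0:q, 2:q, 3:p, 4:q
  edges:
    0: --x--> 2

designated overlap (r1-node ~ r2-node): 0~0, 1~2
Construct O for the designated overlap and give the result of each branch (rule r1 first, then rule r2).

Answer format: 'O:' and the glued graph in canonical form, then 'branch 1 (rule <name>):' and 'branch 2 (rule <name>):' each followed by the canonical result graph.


O:
nodes: 0:p, 1:p, 2:q
edges: (1,0,x); (1,2,x); (2,1,y)
branch 1 (rule r1):
nodes: 0:p, 1:p, 2:q
edges: (0,1,x); (0,1,y); (1,0,y); (1,2,x); (2,1,y)
branch 2 (rule r2):
nodes: 0:p, 1:p, 2:q
edges: (0,1,x); (0,2,x); (0,2,y); (1,2,x); (2,1,y)


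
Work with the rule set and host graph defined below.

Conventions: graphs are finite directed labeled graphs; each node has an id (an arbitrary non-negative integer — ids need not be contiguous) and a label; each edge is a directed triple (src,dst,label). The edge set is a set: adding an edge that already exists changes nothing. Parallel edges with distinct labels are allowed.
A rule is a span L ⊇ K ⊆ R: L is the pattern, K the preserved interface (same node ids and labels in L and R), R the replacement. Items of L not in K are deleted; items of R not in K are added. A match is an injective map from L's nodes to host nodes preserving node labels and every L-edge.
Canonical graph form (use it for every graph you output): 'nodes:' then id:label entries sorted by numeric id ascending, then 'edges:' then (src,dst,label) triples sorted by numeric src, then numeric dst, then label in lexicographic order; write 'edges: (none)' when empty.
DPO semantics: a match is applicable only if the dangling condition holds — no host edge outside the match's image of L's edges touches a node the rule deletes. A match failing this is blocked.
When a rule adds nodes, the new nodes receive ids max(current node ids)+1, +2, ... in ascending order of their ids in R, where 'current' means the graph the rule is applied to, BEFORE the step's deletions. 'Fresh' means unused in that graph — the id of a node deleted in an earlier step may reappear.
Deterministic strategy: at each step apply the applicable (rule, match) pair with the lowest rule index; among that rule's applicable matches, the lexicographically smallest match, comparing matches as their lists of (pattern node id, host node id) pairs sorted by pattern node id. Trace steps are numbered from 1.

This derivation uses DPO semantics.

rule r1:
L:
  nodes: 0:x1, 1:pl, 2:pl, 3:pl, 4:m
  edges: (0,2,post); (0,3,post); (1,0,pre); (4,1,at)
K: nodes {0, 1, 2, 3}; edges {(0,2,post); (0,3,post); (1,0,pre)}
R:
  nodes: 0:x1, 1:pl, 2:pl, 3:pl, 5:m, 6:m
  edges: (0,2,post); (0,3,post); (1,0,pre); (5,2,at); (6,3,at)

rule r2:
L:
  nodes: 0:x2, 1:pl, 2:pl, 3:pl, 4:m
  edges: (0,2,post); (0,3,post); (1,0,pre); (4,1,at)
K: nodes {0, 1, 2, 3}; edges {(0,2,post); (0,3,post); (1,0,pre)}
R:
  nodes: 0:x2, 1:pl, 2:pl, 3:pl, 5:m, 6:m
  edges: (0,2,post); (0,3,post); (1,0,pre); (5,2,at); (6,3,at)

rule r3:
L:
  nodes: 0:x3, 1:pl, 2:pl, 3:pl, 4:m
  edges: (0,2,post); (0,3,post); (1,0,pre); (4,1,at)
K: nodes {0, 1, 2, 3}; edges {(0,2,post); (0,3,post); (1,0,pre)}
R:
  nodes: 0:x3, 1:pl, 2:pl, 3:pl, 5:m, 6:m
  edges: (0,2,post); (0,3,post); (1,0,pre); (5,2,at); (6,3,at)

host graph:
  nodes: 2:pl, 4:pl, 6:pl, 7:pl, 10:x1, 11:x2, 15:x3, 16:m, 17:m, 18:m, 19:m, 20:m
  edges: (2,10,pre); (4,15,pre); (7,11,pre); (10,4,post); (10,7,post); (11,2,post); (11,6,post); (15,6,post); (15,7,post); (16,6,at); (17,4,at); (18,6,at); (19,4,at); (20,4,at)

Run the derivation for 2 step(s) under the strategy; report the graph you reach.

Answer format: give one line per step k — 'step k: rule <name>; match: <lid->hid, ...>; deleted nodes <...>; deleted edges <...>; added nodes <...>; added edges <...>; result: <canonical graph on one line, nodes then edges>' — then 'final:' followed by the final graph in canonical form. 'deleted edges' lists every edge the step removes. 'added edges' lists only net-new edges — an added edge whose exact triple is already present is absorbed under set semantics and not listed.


step 1: rule r3; match: 0->15, 1->4, 2->6, 3->7, 4->17; deleted nodes 17; deleted edges (17,4,at); added nodes 21, 22; added edges (21,6,at); (22,7,at); result: nodes: 2:pl, 4:pl, 6:pl, 7:pl, 10:x1, 11:x2, 15:x3, 16:m, 18:m, 19:m, 20:m, 21:m, 22:m edges: (2,10,pre); (4,15,pre); (7,11,pre); (10,4,post); (10,7,post); (11,2,post); (11,6,post); (15,6,post); (15,7,post); (16,6,at); (18,6,at); (19,4,at); (20,4,at); (21,6,at); (22,7,at)
step 2: rule r2; match: 0->11, 1->7, 2->2, 3->6, 4->22; deleted nodes 22; deleted edges (22,7,at); added nodes 23, 24; added edges (23,2,at); (24,6,at); result: nodes: 2:pl, 4:pl, 6:pl, 7:pl, 10:x1, 11:x2, 15:x3, 16:m, 18:m, 19:m, 20:m, 21:m, 23:m, 24:m edges: (2,10,pre); (4,15,pre); (7,11,pre); (10,4,post); (10,7,post); (11,2,post); (11,6,post); (15,6,post); (15,7,post); (16,6,at); (18,6,at); (19,4,at); (20,4,at); (21,6,at); (23,2,at); (24,6,at)
final:
nodes: 2:pl, 4:pl, 6:pl, 7:pl, 10:x1, 11:x2, 15:x3, 16:m, 18:m, 19:m, 20:m, 21:m, 23:m, 24:m
edges: (2,10,pre); (4,15,pre); (7,11,pre); (10,4,post); (10,7,post); (11,2,post); (11,6,post); (15,6,post); (15,7,post); (16,6,at); (18,6,at); (19,4,at); (20,4,at); (21,6,at); (23,2,at); (24,6,at)


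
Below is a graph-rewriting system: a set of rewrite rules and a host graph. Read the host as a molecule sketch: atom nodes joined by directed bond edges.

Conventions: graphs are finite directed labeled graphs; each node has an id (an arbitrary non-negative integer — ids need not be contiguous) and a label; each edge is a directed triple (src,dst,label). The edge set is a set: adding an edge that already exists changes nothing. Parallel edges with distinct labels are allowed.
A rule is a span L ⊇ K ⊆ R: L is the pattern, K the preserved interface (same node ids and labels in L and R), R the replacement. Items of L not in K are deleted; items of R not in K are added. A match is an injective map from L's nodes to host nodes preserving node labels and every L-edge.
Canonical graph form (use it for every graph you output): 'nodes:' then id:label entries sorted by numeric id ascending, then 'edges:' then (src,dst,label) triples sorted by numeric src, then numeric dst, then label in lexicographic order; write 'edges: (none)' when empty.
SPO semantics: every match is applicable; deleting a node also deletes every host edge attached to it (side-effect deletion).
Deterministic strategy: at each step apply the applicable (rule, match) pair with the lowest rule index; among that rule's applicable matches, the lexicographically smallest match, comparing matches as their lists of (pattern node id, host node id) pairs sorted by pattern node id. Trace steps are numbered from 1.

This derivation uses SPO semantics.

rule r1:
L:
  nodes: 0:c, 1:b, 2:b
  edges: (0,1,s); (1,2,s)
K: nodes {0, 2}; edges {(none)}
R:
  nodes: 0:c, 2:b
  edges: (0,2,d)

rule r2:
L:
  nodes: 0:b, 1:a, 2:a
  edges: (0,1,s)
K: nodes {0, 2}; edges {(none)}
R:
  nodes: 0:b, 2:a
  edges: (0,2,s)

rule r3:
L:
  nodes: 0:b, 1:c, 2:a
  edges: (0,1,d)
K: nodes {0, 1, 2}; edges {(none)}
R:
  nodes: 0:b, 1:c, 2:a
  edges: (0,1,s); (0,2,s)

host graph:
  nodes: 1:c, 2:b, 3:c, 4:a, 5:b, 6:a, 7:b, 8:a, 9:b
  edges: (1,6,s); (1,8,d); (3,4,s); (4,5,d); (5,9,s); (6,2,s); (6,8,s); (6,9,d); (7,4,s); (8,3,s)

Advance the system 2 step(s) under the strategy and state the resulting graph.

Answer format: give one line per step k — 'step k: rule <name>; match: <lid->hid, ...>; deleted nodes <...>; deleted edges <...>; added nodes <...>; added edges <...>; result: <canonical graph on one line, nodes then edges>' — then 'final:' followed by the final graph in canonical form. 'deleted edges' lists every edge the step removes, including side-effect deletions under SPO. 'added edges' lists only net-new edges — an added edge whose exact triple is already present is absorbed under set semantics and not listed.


step 1: rule r2; match: 0->7, 1->4, 2->6; deleted nodes 4; deleted edges (3,4,s); (4,5,d); (7,4,s); added nodes (none); added edges (7,6,s); result: nodes: 1:c, 2:b, 3:c, 5:b, 6:a, 7:b, 8:a, 9:b edges: (1,6,s); (1,8,d); (5,9,s); (6,2,s); (6,8,s); (6,9,d); (7,6,s); (8,3,s)
step 2: rule r2; match: 0->7, 1->6, 2->8; deleted nodes 6; deleted edges (1,6,s); (6,2,s); (6,8,s); (6,9,d); (7,6,s); added nodes (none); added edges (7,8,s); result: nodes: 1:c, 2:b, 3:c, 5:b, 7:b, 8:a, 9:b edges: (1,8,d); (5,9,s); (7,8,s); (8,3,s)
final:
nodes: 1:c, 2:b, 3:c, 5:b, 7:b, 8:a, 9:b
edges: (1,8,d); (5,9,s); (7,8,s); (8,3,s)
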